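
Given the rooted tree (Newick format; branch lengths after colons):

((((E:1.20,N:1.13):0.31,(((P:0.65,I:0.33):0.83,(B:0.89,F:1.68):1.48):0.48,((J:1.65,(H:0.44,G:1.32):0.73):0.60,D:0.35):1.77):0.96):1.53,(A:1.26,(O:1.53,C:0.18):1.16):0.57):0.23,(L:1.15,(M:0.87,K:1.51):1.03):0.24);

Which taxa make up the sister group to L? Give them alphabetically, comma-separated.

L attaches to the tree at the node subtending (L,(M,K)).
The other lineage descending from that same node — the sister group — is (M,K); its 2 tips in alphabetical order are the answer.

K, M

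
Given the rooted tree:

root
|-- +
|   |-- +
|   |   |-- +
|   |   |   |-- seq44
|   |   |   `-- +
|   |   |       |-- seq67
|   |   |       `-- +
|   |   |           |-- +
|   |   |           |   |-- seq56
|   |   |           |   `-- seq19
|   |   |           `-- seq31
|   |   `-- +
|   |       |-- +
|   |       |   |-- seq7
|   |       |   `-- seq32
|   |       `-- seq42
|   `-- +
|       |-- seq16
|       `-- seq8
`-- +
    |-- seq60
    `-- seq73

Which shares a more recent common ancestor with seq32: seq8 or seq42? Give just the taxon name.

The MRCA of seq32 and seq42 subtends ((seq7,seq32),seq42) (3 taxa).
The MRCA of seq32 and seq8 subtends (((seq44,(seq67,((seq56,seq19),seq31))),((seq7,seq32),seq42)),(seq16,seq8)) (10 taxa).
The first is nested inside the second, so seq32 shares a more recent common ancestor with seq42.

seq42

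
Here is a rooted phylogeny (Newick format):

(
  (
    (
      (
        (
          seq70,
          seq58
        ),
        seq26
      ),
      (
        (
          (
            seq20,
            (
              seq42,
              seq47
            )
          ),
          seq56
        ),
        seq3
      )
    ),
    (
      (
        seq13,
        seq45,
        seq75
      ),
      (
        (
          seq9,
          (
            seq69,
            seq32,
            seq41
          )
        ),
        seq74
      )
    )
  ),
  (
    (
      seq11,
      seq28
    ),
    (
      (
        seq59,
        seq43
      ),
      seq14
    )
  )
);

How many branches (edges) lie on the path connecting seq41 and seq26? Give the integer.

8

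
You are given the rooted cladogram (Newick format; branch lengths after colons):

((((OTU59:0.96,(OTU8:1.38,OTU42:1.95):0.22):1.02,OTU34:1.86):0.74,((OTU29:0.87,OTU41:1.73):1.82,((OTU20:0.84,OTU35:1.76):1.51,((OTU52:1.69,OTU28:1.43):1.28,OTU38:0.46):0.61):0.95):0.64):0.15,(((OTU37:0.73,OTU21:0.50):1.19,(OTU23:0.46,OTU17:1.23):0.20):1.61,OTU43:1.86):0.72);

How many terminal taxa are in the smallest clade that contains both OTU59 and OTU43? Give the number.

The MRCA of OTU59 and OTU43 is the root, so the clade is the entire tree.
That clade contains 16 terminal taxa: OTU17, OTU20, OTU21, OTU23, OTU28, OTU29, OTU34, OTU35, OTU37, OTU38, OTU41, OTU42, OTU43, OTU52, OTU59, OTU8.

16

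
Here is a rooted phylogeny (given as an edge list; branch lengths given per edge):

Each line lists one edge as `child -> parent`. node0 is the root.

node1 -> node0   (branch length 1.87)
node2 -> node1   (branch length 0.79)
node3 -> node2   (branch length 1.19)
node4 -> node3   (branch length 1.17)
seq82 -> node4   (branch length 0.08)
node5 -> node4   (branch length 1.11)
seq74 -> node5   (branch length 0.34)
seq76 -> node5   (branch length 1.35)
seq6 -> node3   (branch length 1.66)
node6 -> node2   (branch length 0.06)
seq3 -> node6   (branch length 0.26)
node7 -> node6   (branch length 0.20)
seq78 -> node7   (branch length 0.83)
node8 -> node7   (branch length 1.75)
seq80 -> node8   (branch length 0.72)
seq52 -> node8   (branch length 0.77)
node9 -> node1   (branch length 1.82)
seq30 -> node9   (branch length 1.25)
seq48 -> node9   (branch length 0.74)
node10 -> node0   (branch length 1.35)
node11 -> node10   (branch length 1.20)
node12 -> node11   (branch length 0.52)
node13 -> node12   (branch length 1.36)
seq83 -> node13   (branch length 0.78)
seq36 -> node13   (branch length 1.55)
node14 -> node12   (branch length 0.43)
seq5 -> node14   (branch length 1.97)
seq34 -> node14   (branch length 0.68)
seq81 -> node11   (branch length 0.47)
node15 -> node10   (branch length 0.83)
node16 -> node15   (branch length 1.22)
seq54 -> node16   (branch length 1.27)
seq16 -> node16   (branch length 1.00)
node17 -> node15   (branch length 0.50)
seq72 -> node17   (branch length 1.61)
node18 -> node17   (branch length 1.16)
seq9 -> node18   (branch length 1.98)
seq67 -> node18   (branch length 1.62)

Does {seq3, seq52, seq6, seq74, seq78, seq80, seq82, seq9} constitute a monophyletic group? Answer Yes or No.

No

The MRCA of the listed taxa is the root, so the smallest clade containing them is the whole tree.
That clade also contains seq16, seq30, seq34, seq36, seq48, seq5, seq54, seq67, seq72, seq76, seq81, seq83, which are not in the proposed group, so the group is not monophyletic.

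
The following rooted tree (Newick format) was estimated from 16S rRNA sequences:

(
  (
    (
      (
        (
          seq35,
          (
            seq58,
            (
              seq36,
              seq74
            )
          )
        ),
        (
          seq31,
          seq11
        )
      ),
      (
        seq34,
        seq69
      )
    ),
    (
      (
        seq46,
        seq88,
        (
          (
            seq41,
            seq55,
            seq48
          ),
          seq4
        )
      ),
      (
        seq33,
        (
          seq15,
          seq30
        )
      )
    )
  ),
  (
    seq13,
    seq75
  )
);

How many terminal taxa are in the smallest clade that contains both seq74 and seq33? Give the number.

17

The MRCA of seq74 and seq33 is the node subtending ((((seq35,(seq58,(seq36,seq74))),(seq31,seq11)),(seq34,seq69)),((seq46,seq88,((seq41,seq55,seq48),seq4)),(seq33,(seq15,seq30)))).
That clade contains 17 terminal taxa: seq11, seq15, seq30, seq31, seq33, seq34, seq35, seq36, seq4, seq41, seq46, seq48, seq55, seq58, seq69, seq74, seq88.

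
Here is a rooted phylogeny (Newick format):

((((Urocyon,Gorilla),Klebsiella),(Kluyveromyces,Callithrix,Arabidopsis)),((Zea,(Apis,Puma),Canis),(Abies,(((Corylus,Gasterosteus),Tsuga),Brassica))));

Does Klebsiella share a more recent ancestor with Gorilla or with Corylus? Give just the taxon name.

Gorilla

The MRCA of Klebsiella and Gorilla subtends ((Urocyon,Gorilla),Klebsiella) (3 taxa).
The MRCA of Klebsiella and Corylus is the root, subtending the entire tree (15 taxa).
The first is nested inside the second, so Klebsiella shares a more recent common ancestor with Gorilla.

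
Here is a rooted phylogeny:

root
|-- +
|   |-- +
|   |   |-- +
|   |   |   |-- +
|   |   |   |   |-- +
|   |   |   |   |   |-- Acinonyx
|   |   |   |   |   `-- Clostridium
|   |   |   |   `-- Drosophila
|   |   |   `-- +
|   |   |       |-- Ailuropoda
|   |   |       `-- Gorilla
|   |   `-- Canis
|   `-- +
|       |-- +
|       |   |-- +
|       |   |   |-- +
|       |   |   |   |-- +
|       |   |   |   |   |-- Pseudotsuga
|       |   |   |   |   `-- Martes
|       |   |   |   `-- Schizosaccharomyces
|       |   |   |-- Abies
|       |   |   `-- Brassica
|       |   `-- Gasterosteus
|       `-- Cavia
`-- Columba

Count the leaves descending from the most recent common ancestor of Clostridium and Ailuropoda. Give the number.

5

The MRCA of Clostridium and Ailuropoda is the node subtending (((Acinonyx,Clostridium),Drosophila),(Ailuropoda,Gorilla)).
That clade contains 5 terminal taxa: Acinonyx, Ailuropoda, Clostridium, Drosophila, Gorilla.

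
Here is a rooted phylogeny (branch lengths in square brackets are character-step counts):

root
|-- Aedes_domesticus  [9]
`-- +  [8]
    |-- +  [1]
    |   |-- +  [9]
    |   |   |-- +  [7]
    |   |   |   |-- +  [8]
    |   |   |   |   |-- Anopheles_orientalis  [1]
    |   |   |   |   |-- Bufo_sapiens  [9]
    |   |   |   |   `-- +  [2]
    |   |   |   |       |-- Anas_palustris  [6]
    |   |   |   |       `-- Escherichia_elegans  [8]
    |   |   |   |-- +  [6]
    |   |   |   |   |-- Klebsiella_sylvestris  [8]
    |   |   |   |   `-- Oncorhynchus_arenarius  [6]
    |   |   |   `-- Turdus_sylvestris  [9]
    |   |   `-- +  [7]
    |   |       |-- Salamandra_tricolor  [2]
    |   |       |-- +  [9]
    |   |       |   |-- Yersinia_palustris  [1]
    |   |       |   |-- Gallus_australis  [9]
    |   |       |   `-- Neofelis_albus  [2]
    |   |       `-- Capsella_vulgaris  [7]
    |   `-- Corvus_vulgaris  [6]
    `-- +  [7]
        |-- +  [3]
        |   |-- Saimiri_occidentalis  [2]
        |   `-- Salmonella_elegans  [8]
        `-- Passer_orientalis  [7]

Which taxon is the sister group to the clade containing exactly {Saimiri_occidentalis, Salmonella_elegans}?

The clade containing exactly {Saimiri_occidentalis, Salmonella_elegans} attaches to the tree at the node subtending ((Saimiri_occidentalis,Salmonella_elegans),Passer_orientalis).
The other lineage descending from that same node — the sister group — is the single tip Passer_orientalis.

Passer_orientalis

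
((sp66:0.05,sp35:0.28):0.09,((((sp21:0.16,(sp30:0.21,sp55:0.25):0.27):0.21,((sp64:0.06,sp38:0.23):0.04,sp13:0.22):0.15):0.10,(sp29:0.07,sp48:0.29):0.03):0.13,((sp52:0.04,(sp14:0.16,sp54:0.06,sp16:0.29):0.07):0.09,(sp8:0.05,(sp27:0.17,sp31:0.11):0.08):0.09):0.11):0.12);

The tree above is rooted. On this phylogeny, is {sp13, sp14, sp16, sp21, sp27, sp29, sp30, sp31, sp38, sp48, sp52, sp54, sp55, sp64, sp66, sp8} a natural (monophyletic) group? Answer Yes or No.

The MRCA of the listed taxa is the root, so the smallest clade containing them is the whole tree.
That clade also contains sp35, which is not in the proposed group, so the group is not monophyletic.

No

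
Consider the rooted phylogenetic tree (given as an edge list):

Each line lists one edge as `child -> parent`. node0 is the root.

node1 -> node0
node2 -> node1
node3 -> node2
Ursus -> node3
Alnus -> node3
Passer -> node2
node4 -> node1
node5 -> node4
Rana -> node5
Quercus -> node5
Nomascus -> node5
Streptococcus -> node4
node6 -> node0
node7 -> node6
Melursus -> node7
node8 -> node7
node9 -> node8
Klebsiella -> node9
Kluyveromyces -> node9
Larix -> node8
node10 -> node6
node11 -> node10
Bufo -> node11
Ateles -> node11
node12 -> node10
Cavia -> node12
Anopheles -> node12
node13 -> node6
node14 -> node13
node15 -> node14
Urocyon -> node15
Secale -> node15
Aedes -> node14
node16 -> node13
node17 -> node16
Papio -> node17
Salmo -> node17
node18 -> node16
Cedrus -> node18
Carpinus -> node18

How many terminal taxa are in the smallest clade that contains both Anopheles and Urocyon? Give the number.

The MRCA of Anopheles and Urocyon is the node subtending ((Melursus,((Klebsiella,Kluyveromyces),Larix)),((Bufo,Ateles),(Cavia,Anopheles)),(((Urocyon,Secale),Aedes),((Papio,Salmo),(Cedrus,Carpinus)))).
That clade contains 15 terminal taxa: Aedes, Anopheles, Ateles, Bufo, Carpinus, Cavia, Cedrus, Klebsiella, Kluyveromyces, Larix, Melursus, Papio, Salmo, Secale, Urocyon.

15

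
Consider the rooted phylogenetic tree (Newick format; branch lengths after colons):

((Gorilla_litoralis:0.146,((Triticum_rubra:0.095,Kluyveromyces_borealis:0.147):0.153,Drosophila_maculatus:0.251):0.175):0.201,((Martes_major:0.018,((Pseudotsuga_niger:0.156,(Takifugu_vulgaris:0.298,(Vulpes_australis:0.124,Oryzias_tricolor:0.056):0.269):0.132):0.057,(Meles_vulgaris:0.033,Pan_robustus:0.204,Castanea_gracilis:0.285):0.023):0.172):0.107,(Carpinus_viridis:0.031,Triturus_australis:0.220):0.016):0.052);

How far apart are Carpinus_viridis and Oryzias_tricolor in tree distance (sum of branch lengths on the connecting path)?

0.840

The path runs Carpinus_viridis → … → MRCA → … → Oryzias_tricolor; the MRCA is the node subtending ((Martes_major,((Pseudotsuga_niger,(Takifugu_vulgaris,(Vulpes_australis,Oryzias_tricolor))),(Meles_vulgaris,Pan_robustus,Castanea_gracilis))),(Carpinus_viridis,Triturus_australis)).
Branch lengths along that path: 0.031 + 0.016 + 0.107 + 0.172 + 0.057 + 0.132 + 0.269 + 0.056 = 0.840.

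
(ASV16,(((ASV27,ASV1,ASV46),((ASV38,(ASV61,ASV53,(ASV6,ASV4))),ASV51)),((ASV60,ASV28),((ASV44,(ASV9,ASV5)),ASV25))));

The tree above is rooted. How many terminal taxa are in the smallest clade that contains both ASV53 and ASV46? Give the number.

9

The MRCA of ASV53 and ASV46 is the node subtending ((ASV27,ASV1,ASV46),((ASV38,(ASV61,ASV53,(ASV6,ASV4))),ASV51)).
That clade contains 9 terminal taxa: ASV1, ASV27, ASV38, ASV4, ASV46, ASV51, ASV53, ASV6, ASV61.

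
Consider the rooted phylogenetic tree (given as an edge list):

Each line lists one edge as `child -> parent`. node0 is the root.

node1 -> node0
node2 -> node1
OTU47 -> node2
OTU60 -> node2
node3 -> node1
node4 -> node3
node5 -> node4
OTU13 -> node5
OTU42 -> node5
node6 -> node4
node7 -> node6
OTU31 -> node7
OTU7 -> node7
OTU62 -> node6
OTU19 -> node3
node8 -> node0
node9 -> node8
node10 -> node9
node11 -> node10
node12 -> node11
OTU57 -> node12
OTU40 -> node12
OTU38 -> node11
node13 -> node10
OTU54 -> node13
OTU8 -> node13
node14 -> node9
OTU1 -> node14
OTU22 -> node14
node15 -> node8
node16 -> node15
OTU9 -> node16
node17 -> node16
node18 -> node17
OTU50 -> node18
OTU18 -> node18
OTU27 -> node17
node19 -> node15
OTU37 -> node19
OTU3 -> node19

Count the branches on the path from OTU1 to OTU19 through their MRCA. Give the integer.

7

The MRCA of OTU1 and OTU19 is the root of the tree.
From OTU1 up to that node: 4 branches. From OTU19 up to the same node: 3 branches. Total: 4 + 3 = 7.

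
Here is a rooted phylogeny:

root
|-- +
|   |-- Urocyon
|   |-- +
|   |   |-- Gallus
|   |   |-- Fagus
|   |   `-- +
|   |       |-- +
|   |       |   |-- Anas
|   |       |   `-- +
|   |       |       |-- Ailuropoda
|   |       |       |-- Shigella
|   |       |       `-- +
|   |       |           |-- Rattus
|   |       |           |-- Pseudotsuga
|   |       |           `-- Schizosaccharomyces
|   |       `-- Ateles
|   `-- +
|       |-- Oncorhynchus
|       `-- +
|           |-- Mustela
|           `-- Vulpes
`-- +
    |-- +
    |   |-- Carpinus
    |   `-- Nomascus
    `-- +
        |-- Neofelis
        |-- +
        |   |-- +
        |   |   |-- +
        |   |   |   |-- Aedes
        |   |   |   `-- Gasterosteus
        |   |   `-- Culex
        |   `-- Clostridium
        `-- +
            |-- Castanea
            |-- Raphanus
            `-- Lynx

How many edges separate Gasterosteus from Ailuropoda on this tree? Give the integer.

12

The MRCA of Gasterosteus and Ailuropoda is the root of the tree.
From Gasterosteus up to that node: 6 branches. From Ailuropoda up to the same node: 6 branches. Total: 6 + 6 = 12.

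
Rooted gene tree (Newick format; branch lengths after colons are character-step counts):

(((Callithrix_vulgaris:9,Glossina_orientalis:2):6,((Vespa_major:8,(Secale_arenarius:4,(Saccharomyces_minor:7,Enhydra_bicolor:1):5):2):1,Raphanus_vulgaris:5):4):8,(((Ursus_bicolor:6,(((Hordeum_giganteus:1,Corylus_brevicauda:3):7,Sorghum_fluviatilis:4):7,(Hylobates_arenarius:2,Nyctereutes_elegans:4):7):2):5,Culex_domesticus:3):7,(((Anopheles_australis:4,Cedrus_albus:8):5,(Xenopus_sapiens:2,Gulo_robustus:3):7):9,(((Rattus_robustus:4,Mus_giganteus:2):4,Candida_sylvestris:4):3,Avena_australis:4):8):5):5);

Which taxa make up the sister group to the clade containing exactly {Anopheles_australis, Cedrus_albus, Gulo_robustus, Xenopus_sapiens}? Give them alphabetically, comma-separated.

Avena_australis, Candida_sylvestris, Mus_giganteus, Rattus_robustus

The clade containing exactly {Anopheles_australis, Cedrus_albus, Gulo_robustus, Xenopus_sapiens} attaches to the tree at the node subtending (((Anopheles_australis,Cedrus_albus),(Xenopus_sapiens,Gulo_robustus)),(((Rattus_robustus,Mus_giganteus),Candida_sylvestris),Avena_australis)).
The other lineage descending from that same node — the sister group — is (((Rattus_robustus,Mus_giganteus),Candida_sylvestris),Avena_australis); its 4 tips in alphabetical order are the answer.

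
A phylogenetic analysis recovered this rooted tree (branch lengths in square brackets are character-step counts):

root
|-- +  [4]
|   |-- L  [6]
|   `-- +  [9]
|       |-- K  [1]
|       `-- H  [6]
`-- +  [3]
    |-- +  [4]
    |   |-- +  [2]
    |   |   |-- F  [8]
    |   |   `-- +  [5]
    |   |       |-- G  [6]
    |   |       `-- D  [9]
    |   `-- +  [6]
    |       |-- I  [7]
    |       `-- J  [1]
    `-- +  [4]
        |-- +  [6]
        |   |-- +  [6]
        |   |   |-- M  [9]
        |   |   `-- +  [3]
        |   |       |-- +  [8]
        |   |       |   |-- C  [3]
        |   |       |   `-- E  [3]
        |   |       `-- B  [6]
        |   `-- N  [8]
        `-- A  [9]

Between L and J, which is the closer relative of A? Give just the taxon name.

The MRCA of A and J subtends (((F,(G,D)),(I,J)),(((M,((C,E),B)),N),A)) (11 taxa).
The MRCA of A and L is the root, subtending the entire tree (14 taxa).
The first is nested inside the second, so A shares a more recent common ancestor with J.

J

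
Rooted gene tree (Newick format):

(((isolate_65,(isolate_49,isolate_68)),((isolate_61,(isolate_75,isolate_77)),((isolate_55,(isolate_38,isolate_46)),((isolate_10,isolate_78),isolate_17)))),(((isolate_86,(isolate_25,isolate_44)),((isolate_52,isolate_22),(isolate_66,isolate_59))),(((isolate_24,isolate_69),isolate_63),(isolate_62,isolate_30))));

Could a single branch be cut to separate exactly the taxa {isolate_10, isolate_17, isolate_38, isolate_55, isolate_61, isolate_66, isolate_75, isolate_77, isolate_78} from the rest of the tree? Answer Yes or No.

No

The MRCA of the listed taxa is the root, so the smallest clade containing them is the whole tree.
That clade also contains isolate_22, isolate_24, isolate_25, isolate_30, isolate_44, isolate_46, isolate_49, isolate_52, isolate_59, isolate_62, isolate_63, isolate_65, isolate_68, isolate_69, isolate_86, which are not in the proposed group, so the group is not monophyletic.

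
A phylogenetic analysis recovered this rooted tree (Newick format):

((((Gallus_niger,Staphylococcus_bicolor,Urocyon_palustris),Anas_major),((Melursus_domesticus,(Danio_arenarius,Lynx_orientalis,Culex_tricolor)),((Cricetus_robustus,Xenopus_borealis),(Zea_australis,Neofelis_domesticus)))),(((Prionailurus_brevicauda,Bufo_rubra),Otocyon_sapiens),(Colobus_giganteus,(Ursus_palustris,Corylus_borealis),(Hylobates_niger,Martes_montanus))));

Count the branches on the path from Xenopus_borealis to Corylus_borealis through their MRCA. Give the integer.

The MRCA of Xenopus_borealis and Corylus_borealis is the root of the tree.
From Xenopus_borealis up to that node: 5 branches. From Corylus_borealis up to the same node: 4 branches. Total: 5 + 4 = 9.

9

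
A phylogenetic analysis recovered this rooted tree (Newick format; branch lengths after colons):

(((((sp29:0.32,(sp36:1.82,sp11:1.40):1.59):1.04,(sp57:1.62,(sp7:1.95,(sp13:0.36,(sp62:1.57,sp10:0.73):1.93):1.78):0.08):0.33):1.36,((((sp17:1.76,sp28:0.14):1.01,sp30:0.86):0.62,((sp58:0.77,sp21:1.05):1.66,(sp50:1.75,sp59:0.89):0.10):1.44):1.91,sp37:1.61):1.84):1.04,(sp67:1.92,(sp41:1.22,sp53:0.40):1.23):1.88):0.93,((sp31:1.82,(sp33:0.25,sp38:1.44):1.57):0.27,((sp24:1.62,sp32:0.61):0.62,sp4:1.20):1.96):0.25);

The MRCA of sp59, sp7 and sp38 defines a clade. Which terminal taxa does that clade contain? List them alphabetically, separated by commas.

sp10, sp11, sp13, sp17, sp21, sp24, sp28, sp29, sp30, sp31, sp32, sp33, sp36, sp37, sp38, sp4, sp41, sp50, sp53, sp57, sp58, sp59, sp62, sp67, sp7

Tracing sp59: it sits inside (sp50,sp59).
Tracing sp7: it sits inside (sp7,(sp13,(sp62,sp10))).
Tracing sp38: it sits inside (sp33,sp38).
The smallest clade enclosing all 3 is the whole tree (their MRCA is the root), so the answer is all 25 tips in alphabetical order.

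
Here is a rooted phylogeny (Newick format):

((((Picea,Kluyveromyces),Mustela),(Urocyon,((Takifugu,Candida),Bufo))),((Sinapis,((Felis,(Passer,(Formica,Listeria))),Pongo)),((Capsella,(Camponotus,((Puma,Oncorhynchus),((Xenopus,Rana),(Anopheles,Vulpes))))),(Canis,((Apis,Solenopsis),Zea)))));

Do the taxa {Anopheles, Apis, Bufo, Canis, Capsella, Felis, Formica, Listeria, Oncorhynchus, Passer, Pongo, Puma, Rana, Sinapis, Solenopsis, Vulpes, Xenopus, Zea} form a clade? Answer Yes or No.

The MRCA of the listed taxa is the root, so the smallest clade containing them is the whole tree.
That clade also contains Camponotus, Candida, Kluyveromyces, Mustela, Picea, Takifugu, Urocyon, which are not in the proposed group, so the group is not monophyletic.

No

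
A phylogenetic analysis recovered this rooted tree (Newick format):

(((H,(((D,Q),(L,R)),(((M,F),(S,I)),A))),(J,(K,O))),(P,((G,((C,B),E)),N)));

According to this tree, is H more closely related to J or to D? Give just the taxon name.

The MRCA of H and D subtends (H,(((D,Q),(L,R)),(((M,F),(S,I)),A))) (10 taxa).
The MRCA of H and J subtends ((H,(((D,Q),(L,R)),(((M,F),(S,I)),A))),(J,(K,O))) (13 taxa).
The first is nested inside the second, so H shares a more recent common ancestor with D.

D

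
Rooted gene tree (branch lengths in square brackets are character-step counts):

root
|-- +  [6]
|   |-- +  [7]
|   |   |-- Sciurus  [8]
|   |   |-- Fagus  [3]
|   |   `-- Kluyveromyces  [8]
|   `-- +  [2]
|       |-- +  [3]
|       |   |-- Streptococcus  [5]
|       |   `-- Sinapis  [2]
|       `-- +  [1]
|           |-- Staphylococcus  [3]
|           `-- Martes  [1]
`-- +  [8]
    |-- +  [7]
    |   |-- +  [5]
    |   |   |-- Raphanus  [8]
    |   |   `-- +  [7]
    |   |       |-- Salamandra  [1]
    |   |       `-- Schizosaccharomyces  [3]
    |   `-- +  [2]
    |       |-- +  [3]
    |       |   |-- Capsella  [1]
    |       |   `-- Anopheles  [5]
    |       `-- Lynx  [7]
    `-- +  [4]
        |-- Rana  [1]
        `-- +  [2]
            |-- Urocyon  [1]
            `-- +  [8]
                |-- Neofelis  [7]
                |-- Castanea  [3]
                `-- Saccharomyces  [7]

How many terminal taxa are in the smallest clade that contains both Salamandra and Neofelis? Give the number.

11

The MRCA of Salamandra and Neofelis is the node subtending (((Raphanus,(Salamandra,Schizosaccharomyces)),((Capsella,Anopheles),Lynx)),(Rana,(Urocyon,(Neofelis,Castanea,Saccharomyces)))).
That clade contains 11 terminal taxa: Anopheles, Capsella, Castanea, Lynx, Neofelis, Rana, Raphanus, Saccharomyces, Salamandra, Schizosaccharomyces, Urocyon.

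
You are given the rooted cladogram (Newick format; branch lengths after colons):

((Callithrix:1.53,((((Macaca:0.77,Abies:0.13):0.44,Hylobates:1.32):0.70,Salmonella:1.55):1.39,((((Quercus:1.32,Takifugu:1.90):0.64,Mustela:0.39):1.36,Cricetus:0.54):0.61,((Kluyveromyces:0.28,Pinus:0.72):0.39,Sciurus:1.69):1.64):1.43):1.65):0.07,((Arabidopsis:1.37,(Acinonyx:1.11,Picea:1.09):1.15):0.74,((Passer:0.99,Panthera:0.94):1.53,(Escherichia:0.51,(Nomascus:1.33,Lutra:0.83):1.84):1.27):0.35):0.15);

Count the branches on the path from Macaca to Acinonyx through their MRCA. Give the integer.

The MRCA of Macaca and Acinonyx is the root of the tree.
From Macaca up to that node: 6 branches. From Acinonyx up to the same node: 4 branches. Total: 6 + 4 = 10.

10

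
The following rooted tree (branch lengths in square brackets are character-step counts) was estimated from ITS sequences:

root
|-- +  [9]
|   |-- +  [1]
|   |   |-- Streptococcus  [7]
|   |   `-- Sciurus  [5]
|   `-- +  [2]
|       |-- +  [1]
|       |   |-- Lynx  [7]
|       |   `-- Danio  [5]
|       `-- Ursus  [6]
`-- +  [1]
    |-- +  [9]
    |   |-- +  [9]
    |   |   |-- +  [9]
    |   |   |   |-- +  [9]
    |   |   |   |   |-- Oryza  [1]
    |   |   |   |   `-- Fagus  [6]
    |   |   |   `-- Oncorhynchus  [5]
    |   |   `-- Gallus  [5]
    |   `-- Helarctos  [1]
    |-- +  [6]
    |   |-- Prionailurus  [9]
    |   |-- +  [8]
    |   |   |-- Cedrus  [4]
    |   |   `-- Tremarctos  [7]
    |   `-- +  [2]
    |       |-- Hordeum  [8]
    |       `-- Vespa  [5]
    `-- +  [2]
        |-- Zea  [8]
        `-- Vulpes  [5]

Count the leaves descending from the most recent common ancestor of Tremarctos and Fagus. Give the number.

12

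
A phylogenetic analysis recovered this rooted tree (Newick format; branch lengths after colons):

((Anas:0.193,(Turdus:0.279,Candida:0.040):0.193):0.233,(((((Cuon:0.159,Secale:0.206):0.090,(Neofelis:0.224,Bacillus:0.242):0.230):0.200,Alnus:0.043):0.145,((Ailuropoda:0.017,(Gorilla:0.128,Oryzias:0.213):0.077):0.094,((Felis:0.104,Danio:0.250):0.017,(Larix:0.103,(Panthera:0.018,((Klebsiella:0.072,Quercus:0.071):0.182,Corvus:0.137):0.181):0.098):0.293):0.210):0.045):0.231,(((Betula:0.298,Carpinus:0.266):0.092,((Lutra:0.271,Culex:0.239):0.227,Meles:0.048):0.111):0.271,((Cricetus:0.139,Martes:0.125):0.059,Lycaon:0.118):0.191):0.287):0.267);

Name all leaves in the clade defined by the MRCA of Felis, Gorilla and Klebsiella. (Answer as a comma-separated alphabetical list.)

Ailuropoda, Corvus, Danio, Felis, Gorilla, Klebsiella, Larix, Oryzias, Panthera, Quercus

Tracing Felis: it sits inside (Felis,Danio).
Tracing Gorilla: it sits inside (Gorilla,Oryzias).
Tracing Klebsiella: it sits inside (Klebsiella,Quercus).
The smallest clade enclosing all 3 is ((Ailuropoda,(Gorilla,Oryzias)),((Felis,Danio),(Larix,(Panthera,((Klebsiella,Quercus),Corvus))))); the answer is its 10 terminal taxa in alphabetical order.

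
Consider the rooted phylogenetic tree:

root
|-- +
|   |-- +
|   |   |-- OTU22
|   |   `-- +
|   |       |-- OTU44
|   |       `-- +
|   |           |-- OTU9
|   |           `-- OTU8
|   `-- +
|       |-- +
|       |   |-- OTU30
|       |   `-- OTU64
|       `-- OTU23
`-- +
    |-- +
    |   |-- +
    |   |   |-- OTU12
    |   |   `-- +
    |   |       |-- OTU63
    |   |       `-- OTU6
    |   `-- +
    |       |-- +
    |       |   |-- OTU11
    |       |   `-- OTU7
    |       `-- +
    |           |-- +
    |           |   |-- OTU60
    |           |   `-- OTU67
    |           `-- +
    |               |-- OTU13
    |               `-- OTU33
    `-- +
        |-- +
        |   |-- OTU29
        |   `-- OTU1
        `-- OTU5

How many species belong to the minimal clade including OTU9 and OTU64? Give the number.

The MRCA of OTU9 and OTU64 is the node subtending ((OTU22,(OTU44,(OTU9,OTU8))),((OTU30,OTU64),OTU23)).
That clade contains 7 terminal taxa: OTU22, OTU23, OTU30, OTU44, OTU64, OTU8, OTU9.

7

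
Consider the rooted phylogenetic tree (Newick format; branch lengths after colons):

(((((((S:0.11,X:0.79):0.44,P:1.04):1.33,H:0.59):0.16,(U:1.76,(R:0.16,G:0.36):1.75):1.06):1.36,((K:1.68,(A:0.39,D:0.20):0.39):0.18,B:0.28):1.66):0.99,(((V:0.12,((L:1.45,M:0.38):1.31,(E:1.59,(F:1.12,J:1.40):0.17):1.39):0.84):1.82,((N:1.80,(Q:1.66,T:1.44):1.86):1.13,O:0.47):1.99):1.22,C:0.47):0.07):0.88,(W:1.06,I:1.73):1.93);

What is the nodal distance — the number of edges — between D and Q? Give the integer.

The MRCA of D and Q is the node subtending ((((((S,X),P),H),(U,(R,G))),((K,(A,D)),B)),(((V,((L,M),(E,(F,J)))),((N,(Q,T)),O)),C)).
From D up to that node: 5 branches. From Q up to the same node: 6 branches. Total: 5 + 6 = 11.

11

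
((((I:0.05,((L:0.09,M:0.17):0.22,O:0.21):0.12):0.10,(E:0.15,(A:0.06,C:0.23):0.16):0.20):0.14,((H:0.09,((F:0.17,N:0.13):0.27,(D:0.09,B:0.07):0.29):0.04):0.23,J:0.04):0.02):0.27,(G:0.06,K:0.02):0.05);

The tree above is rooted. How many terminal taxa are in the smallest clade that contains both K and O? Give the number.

15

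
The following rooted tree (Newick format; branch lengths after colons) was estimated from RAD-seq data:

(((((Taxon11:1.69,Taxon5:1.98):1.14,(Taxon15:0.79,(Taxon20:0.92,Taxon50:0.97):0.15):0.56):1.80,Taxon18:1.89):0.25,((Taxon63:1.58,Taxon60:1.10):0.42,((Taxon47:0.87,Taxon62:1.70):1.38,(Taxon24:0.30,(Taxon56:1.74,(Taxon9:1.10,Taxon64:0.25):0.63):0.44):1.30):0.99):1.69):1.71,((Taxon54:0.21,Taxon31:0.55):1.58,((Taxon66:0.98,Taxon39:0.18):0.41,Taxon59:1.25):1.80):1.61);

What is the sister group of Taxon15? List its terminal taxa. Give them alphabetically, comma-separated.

Taxon20, Taxon50

Taxon15 attaches to the tree at the node subtending (Taxon15,(Taxon20,Taxon50)).
The other lineage descending from that same node — the sister group — is (Taxon20,Taxon50); its 2 tips in alphabetical order are the answer.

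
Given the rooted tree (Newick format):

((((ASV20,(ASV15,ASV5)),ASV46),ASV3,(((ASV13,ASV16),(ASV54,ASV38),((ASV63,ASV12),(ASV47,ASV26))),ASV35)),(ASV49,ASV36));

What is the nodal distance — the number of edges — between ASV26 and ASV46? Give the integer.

7

The MRCA of ASV26 and ASV46 is the node subtending (((ASV20,(ASV15,ASV5)),ASV46),ASV3,(((ASV13,ASV16),(ASV54,ASV38),((ASV63,ASV12),(ASV47,ASV26))),ASV35)).
From ASV26 up to that node: 5 branches. From ASV46 up to the same node: 2 branches. Total: 5 + 2 = 7.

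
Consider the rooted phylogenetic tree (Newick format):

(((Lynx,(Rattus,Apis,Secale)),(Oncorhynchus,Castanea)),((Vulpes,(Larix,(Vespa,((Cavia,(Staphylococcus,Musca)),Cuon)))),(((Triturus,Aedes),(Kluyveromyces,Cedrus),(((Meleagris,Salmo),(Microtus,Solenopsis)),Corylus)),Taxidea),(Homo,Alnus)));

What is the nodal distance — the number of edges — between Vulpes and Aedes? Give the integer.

The MRCA of Vulpes and Aedes is the node subtending ((Vulpes,(Larix,(Vespa,((Cavia,(Staphylococcus,Musca)),Cuon)))),(((Triturus,Aedes),(Kluyveromyces,Cedrus),(((Meleagris,Salmo),(Microtus,Solenopsis)),Corylus)),Taxidea),(Homo,Alnus)).
From Vulpes up to that node: 2 branches. From Aedes up to the same node: 4 branches. Total: 2 + 4 = 6.

6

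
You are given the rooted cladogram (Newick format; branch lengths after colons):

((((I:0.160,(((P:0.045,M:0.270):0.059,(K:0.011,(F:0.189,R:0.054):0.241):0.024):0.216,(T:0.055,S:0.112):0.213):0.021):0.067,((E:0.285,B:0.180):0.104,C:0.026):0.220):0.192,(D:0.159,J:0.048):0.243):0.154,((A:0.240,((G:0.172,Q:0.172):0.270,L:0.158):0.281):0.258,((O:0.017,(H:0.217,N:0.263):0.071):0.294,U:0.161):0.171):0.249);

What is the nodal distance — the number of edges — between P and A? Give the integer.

10

The MRCA of P and A is the root of the tree.
From P up to that node: 7 branches. From A up to the same node: 3 branches. Total: 7 + 3 = 10.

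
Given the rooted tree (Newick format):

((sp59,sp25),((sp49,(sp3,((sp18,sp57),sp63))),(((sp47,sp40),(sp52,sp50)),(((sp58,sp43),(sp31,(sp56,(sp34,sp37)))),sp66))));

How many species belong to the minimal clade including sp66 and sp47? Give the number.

11

The MRCA of sp66 and sp47 is the node subtending (((sp47,sp40),(sp52,sp50)),(((sp58,sp43),(sp31,(sp56,(sp34,sp37)))),sp66)).
That clade contains 11 terminal taxa: sp31, sp34, sp37, sp40, sp43, sp47, sp50, sp52, sp56, sp58, sp66.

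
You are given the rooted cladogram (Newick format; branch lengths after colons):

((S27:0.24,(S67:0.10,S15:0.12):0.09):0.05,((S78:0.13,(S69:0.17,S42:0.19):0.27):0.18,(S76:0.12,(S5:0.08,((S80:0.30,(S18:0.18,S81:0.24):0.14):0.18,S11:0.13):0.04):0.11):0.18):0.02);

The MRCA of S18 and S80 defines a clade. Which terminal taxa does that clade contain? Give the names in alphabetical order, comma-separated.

Tracing S18: it sits inside (S18,S81).
Tracing S80: it sits inside (S80,(S18,S81)).
The smallest clade enclosing both is (S80,(S18,S81)); the answer is its 3 terminal taxa in alphabetical order.

S18, S80, S81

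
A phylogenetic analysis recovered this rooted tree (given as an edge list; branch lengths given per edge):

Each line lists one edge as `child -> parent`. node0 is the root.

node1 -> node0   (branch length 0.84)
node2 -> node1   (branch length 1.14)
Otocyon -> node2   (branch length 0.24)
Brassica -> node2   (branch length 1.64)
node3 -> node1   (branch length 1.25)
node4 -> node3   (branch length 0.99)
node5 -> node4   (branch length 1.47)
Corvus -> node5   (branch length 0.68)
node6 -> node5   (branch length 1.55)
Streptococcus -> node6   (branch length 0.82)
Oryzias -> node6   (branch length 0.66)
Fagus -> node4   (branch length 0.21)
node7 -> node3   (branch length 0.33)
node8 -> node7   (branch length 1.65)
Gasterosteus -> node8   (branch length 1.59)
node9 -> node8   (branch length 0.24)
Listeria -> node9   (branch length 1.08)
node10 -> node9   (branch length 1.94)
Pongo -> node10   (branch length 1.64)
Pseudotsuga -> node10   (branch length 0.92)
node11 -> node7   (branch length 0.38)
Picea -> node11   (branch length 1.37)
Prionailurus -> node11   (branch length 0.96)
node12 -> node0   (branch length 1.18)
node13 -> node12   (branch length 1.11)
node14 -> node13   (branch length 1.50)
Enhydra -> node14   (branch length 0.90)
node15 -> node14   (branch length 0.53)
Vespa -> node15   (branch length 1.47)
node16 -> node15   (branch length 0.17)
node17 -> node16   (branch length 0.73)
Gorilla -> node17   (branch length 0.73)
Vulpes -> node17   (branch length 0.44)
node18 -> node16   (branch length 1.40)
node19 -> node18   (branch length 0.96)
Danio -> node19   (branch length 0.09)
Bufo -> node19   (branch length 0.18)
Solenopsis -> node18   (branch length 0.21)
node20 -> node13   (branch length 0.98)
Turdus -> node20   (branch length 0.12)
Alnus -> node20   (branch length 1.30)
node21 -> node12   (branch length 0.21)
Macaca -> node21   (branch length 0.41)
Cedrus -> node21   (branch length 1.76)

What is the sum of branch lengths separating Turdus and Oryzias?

10.15

The path runs Turdus → … → MRCA → … → Oryzias; the MRCA is the root of the tree.
Branch lengths along that path: 0.12 + 0.98 + 1.11 + 1.18 + 0.84 + 1.25 + 0.99 + 1.47 + 1.55 + 0.66 = 10.15.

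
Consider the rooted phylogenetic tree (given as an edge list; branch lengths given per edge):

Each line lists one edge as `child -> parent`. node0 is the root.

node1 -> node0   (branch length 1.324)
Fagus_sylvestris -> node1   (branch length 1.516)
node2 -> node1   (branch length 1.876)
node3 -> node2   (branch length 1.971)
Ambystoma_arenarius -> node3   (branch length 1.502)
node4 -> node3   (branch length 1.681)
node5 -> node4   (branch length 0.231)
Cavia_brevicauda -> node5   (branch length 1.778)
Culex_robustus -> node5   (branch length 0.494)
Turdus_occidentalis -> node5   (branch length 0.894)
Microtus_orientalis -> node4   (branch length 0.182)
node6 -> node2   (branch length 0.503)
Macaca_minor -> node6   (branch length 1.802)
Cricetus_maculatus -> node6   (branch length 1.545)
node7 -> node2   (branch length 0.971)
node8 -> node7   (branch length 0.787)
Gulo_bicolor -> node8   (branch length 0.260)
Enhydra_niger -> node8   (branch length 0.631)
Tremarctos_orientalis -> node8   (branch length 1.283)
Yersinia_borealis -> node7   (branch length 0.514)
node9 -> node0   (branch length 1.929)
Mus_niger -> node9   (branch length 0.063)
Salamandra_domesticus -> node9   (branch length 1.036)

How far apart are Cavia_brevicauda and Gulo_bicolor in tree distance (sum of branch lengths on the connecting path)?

The path runs Cavia_brevicauda → … → MRCA → … → Gulo_bicolor; the MRCA is the node subtending ((Ambystoma_arenarius,((Cavia_brevicauda,Culex_robustus,Turdus_occidentalis),Microtus_orientalis)),(Macaca_minor,Cricetus_maculatus),((Gulo_bicolor,Enhydra_niger,Tremarctos_orientalis),Yersinia_borealis)).
Branch lengths along that path: 1.778 + 0.231 + 1.681 + 1.971 + 0.971 + 0.787 + 0.260 = 7.679.

7.679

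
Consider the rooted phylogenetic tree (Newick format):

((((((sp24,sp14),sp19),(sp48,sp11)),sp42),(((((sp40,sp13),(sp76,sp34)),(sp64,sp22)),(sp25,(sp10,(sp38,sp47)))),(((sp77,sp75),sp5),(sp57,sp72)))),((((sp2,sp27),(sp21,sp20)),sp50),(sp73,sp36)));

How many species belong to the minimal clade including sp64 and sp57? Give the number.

The MRCA of sp64 and sp57 is the node subtending (((((sp40,sp13),(sp76,sp34)),(sp64,sp22)),(sp25,(sp10,(sp38,sp47)))),(((sp77,sp75),sp5),(sp57,sp72))).
That clade contains 15 terminal taxa: sp10, sp13, sp22, sp25, sp34, sp38, sp40, sp47, sp5, sp57, sp64, sp72, sp75, sp76, sp77.

15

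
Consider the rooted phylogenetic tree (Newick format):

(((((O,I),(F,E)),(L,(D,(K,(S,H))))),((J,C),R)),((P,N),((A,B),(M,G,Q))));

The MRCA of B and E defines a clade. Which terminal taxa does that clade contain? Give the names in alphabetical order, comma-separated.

A, B, C, D, E, F, G, H, I, J, K, L, M, N, O, P, Q, R, S

Tracing B: it sits inside (A,B).
Tracing E: it sits inside (F,E).
The smallest clade enclosing both is the whole tree (their MRCA is the root), so the answer is all 19 tips in alphabetical order.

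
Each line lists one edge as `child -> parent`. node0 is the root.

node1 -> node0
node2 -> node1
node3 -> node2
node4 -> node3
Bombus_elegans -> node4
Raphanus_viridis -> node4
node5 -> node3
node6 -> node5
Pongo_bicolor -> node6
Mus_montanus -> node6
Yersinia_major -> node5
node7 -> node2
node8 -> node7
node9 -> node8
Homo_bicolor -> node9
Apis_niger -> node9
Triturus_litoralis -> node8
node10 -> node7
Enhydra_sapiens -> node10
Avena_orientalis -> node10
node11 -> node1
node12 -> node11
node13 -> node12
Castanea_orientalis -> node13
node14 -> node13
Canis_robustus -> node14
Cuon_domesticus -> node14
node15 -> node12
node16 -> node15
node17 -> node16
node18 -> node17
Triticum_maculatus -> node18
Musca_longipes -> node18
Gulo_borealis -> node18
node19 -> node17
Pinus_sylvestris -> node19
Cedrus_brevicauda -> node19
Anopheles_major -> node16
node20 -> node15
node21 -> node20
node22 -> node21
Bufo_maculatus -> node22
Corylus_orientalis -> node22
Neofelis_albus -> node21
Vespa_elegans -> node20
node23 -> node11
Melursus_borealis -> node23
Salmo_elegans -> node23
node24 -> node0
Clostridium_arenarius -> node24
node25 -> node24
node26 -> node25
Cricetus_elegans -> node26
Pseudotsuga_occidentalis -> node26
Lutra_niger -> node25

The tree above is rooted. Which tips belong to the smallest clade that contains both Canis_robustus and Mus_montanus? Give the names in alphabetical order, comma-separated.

Tracing Canis_robustus: it sits inside (Canis_robustus,Cuon_domesticus).
Tracing Mus_montanus: it sits inside (Pongo_bicolor,Mus_montanus).
The smallest clade enclosing both is ((((Bombus_elegans,Raphanus_viridis),((Pongo_bicolor,Mus_montanus),Yersinia_major)),(((Homo_bicolor,Apis_niger),Triturus_litoralis),(Enhydra_sapiens,Avena_orientalis))),(((Castanea_orientalis,(Canis_robustus,Cuon_domesticus)),((((Triticum_maculatus,Musca_longipes,Gulo_borealis),(Pinus_sylvestris,Cedrus_brevicauda)),Anopheles_major),(((Bufo_maculatus,Corylus_orientalis),Neofelis_albus),Vespa_elegans))),(Melursus_borealis,Salmo_elegans))); the answer is its 25 terminal taxa in alphabetical order.

Anopheles_major, Apis_niger, Avena_orientalis, Bombus_elegans, Bufo_maculatus, Canis_robustus, Castanea_orientalis, Cedrus_brevicauda, Corylus_orientalis, Cuon_domesticus, Enhydra_sapiens, Gulo_borealis, Homo_bicolor, Melursus_borealis, Mus_montanus, Musca_longipes, Neofelis_albus, Pinus_sylvestris, Pongo_bicolor, Raphanus_viridis, Salmo_elegans, Triticum_maculatus, Triturus_litoralis, Vespa_elegans, Yersinia_major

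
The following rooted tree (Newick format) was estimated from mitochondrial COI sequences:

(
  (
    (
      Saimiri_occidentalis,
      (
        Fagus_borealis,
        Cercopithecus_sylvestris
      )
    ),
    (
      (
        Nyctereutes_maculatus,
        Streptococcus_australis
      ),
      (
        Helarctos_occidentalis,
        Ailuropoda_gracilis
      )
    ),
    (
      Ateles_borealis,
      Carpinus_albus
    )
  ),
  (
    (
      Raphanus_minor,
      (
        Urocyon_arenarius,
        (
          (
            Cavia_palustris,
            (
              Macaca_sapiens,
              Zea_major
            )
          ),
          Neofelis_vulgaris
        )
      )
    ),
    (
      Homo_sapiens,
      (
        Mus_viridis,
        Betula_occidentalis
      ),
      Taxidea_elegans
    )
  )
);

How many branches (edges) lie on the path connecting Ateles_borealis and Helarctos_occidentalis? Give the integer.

5

The MRCA of Ateles_borealis and Helarctos_occidentalis is the node subtending ((Saimiri_occidentalis,(Fagus_borealis,Cercopithecus_sylvestris)),((Nyctereutes_maculatus,Streptococcus_australis),(Helarctos_occidentalis,Ailuropoda_gracilis)),(Ateles_borealis,Carpinus_albus)).
From Ateles_borealis up to that node: 2 branches. From Helarctos_occidentalis up to the same node: 3 branches. Total: 2 + 3 = 5.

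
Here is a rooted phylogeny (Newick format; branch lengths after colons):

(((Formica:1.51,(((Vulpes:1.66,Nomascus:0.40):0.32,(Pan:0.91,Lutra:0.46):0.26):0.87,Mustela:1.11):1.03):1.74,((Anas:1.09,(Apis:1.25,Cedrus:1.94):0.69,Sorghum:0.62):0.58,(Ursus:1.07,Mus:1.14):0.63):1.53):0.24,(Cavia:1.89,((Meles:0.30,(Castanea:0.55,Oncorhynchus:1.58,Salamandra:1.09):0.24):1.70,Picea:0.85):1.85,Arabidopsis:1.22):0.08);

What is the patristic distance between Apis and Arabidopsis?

The path runs Apis → … → MRCA → … → Arabidopsis; the MRCA is the root of the tree.
Branch lengths along that path: 1.25 + 0.69 + 0.58 + 1.53 + 0.24 + 0.08 + 1.22 = 5.59.

5.59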